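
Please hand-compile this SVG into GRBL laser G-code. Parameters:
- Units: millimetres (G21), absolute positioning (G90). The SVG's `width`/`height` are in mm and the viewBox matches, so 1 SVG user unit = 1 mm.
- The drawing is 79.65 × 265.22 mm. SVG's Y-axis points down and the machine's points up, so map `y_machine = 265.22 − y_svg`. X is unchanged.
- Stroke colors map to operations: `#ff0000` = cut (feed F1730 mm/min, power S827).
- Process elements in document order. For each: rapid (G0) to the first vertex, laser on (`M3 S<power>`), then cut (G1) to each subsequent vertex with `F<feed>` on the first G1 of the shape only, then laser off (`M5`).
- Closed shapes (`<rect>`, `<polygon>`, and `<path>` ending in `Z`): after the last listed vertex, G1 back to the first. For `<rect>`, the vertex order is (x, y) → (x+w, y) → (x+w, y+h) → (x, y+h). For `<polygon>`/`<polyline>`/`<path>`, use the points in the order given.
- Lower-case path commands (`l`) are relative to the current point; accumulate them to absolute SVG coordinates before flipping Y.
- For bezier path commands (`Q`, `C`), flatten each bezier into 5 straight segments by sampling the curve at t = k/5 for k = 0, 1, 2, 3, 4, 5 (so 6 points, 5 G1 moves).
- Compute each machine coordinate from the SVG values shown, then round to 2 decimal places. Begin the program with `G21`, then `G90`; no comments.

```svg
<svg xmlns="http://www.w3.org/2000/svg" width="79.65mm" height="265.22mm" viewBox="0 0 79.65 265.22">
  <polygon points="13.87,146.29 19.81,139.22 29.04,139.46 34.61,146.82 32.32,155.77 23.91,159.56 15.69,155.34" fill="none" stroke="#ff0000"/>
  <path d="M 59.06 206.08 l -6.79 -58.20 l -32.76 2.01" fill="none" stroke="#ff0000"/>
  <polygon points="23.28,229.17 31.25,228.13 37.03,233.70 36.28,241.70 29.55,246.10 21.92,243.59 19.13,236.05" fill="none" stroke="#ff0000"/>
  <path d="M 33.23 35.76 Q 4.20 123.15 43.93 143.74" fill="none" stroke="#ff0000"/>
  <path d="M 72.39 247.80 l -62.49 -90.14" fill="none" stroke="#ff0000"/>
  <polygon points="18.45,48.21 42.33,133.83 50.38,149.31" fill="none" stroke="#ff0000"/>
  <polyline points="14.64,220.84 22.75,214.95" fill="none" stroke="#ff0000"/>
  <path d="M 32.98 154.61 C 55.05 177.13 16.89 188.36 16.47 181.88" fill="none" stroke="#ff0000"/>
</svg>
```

Since the viewBox matches the mm dimensions, user units are millimetres directly. The only transform is the Y-flip y_m = 265.22 − y_svg.

Shape 1 is a regular polygon drawn with `<polygon>`. Its stroke #ff0000 means cut at S827, F1730. After flipping Y the toolpath is (13.87,118.93) → (19.81,126.00) → (29.04,125.76) → (34.61,118.40) → (32.32,109.45) → (23.91,105.66) → (15.69,109.88) → (13.87,118.93), returning to the start.

Shape 2 is a open polyline drawn with `<path>`. Its stroke #ff0000 means cut at S827, F1730. After flipping Y the toolpath is (59.06,59.14) → (52.27,117.34) → (19.51,115.33).

Shape 3 is a regular polygon drawn with `<polygon>`. Its stroke #ff0000 means cut at S827, F1730. After flipping Y the toolpath is (23.28,36.05) → (31.25,37.09) → (37.03,31.52) → (36.28,23.52) → (29.55,19.12) → (21.92,21.63) → (19.13,29.17) → (23.28,36.05), returning to the start.

Shape 4 is a quadratic bezier drawn with `<path>`. Its stroke #ff0000 means cut at S827, F1730. After flipping Y the toolpath is (33.23,229.46) → (24.37,197.18) → (21.01,170.24) → (23.15,148.64) → (30.79,132.39) → (43.93,121.48).

Shape 5 is a line segment drawn with `<path>`. Its stroke #ff0000 means cut at S827, F1730. After flipping Y the toolpath is (72.39,17.42) → (9.90,107.56).

Shape 6 is a closed polygon drawn with `<polygon>`. Its stroke #ff0000 means cut at S827, F1730. After flipping Y the toolpath is (18.45,217.01) → (42.33,131.39) → (50.38,115.91) → (18.45,217.01), returning to the start.

Shape 7 is a line segment drawn with `<polyline>`. Its stroke #ff0000 means cut at S827, F1730. After flipping Y the toolpath is (14.64,44.38) → (22.75,50.27).

Shape 8 is a cubic bezier drawn with `<path>`. Its stroke #ff0000 means cut at S827, F1730. After flipping Y the toolpath is (32.98,110.61) → (39.78,98.50) → (36.82,89.42) → (28.82,83.65) → (20.47,81.53) → (16.47,83.34).

G21
G90
G0 X13.87 Y118.93
M3 S827
G1 X19.81 Y126.00 F1730
G1 X29.04 Y125.76
G1 X34.61 Y118.40
G1 X32.32 Y109.45
G1 X23.91 Y105.66
G1 X15.69 Y109.88
G1 X13.87 Y118.93
M5
G0 X59.06 Y59.14
M3 S827
G1 X52.27 Y117.34 F1730
G1 X19.51 Y115.33
M5
G0 X23.28 Y36.05
M3 S827
G1 X31.25 Y37.09 F1730
G1 X37.03 Y31.52
G1 X36.28 Y23.52
G1 X29.55 Y19.12
G1 X21.92 Y21.63
G1 X19.13 Y29.17
G1 X23.28 Y36.05
M5
G0 X33.23 Y229.46
M3 S827
G1 X24.37 Y197.18 F1730
G1 X21.01 Y170.24
G1 X23.15 Y148.64
G1 X30.79 Y132.39
G1 X43.93 Y121.48
M5
G0 X72.39 Y17.42
M3 S827
G1 X9.90 Y107.56 F1730
M5
G0 X18.45 Y217.01
M3 S827
G1 X42.33 Y131.39 F1730
G1 X50.38 Y115.91
G1 X18.45 Y217.01
M5
G0 X14.64 Y44.38
M3 S827
G1 X22.75 Y50.27 F1730
M5
G0 X32.98 Y110.61
M3 S827
G1 X39.78 Y98.50 F1730
G1 X36.82 Y89.42
G1 X28.82 Y83.65
G1 X20.47 Y81.53
G1 X16.47 Y83.34
M5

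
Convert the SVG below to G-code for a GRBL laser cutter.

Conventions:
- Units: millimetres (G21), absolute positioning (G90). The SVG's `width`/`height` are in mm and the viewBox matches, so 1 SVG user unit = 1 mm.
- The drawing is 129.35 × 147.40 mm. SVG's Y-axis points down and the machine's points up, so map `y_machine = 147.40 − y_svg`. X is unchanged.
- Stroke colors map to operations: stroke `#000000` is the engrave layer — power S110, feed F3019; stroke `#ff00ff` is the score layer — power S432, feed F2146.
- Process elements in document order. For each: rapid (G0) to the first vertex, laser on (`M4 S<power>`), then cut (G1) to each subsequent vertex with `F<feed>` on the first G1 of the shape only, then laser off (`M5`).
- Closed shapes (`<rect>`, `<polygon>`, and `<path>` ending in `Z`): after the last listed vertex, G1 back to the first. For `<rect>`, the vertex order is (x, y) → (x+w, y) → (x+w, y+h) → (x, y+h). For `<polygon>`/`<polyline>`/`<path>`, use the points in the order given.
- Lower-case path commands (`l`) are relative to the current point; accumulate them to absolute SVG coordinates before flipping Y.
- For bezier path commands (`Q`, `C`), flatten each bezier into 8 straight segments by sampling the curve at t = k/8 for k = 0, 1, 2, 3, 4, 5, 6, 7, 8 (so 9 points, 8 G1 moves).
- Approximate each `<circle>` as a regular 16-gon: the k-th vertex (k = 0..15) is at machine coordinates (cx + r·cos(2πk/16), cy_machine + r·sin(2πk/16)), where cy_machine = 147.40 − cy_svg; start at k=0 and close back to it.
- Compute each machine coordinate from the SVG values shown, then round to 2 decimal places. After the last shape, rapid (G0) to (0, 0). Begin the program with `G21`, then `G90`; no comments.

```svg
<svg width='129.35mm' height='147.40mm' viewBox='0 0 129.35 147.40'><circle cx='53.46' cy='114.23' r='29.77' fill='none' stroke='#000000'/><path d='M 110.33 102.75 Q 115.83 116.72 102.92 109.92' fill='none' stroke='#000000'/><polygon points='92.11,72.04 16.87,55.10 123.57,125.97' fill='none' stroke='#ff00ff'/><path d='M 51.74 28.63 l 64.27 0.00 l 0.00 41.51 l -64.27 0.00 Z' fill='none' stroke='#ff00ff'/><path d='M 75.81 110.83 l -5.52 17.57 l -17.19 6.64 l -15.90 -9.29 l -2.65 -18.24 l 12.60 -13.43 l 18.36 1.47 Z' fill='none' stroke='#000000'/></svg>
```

1 u = 1 mm; y_m = 147.40 − y.

[1] `<circle>` circle, #000000→engrave S110 F3019: (83.23,33.17) → (80.96,44.56) → (74.51,54.22) → (64.85,60.67) → (53.46,62.94) → (42.07,60.67) → (32.41,54.22) → (25.96,44.56) → (23.69,33.17) → (25.96,21.78) → (32.41,12.12) → (42.07,5.67) → (53.46,3.40) → (64.85,5.67) → (74.51,12.12) → (80.96,21.78) → (83.23,33.17) (closed)

[2] `<path>` quadratic bezier, #000000→engrave S110 F3019: (110.33,44.65) → (111.42,41.48) → (111.93,38.96) → (111.87,37.09) → (111.23,35.87) → (110.01,35.30) → (108.22,35.38) → (105.86,36.10) → (102.92,37.48)

[3] `<polygon>` closed polygon, #ff00ff→score S432 F2146: (92.11,75.36) → (16.87,92.30) → (123.57,21.43) → (92.11,75.36) (closed)

[4] `<path>` rectangle, #ff00ff→score S432 F2146: (51.74,118.77) → (116.01,118.77) → (116.01,77.26) → (51.74,77.26) → (51.74,118.77) (closed)

[5] `<path>` regular polygon, #000000→engrave S110 F3019: (75.81,36.57) → (70.29,19.00) → (53.10,12.36) → (37.20,21.65) → (34.55,39.89) → (47.15,53.32) → (65.51,51.85) → (75.81,36.57) (closed)

G21
G90
G0 X83.23 Y33.17
M4 S110
G1 X80.96 Y44.56 F3019
G1 X74.51 Y54.22
G1 X64.85 Y60.67
G1 X53.46 Y62.94
G1 X42.07 Y60.67
G1 X32.41 Y54.22
G1 X25.96 Y44.56
G1 X23.69 Y33.17
G1 X25.96 Y21.78
G1 X32.41 Y12.12
G1 X42.07 Y5.67
G1 X53.46 Y3.40
G1 X64.85 Y5.67
G1 X74.51 Y12.12
G1 X80.96 Y21.78
G1 X83.23 Y33.17
M5
G0 X110.33 Y44.65
M4 S110
G1 X111.42 Y41.48 F3019
G1 X111.93 Y38.96
G1 X111.87 Y37.09
G1 X111.23 Y35.87
G1 X110.01 Y35.30
G1 X108.22 Y35.38
G1 X105.86 Y36.10
G1 X102.92 Y37.48
M5
G0 X92.11 Y75.36
M4 S432
G1 X16.87 Y92.30 F2146
G1 X123.57 Y21.43
G1 X92.11 Y75.36
M5
G0 X51.74 Y118.77
M4 S432
G1 X116.01 Y118.77 F2146
G1 X116.01 Y77.26
G1 X51.74 Y77.26
G1 X51.74 Y118.77
M5
G0 X75.81 Y36.57
M4 S110
G1 X70.29 Y19.00 F3019
G1 X53.10 Y12.36
G1 X37.20 Y21.65
G1 X34.55 Y39.89
G1 X47.15 Y53.32
G1 X65.51 Y51.85
G1 X75.81 Y36.57
M5
G0 X0.00 Y0.00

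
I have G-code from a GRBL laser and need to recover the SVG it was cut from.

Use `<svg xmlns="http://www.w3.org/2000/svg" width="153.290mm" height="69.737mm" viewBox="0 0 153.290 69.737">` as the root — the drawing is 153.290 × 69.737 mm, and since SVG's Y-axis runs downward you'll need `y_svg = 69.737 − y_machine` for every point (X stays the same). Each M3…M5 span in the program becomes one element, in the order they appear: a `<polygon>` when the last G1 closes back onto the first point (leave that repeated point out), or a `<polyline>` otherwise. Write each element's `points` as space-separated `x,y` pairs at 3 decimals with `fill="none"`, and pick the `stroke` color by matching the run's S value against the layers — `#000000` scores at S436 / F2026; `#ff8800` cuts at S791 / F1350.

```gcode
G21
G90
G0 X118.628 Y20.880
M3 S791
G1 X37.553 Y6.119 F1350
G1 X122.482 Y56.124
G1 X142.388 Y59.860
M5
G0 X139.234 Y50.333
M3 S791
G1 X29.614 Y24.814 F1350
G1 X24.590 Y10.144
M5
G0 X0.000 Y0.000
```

<svg xmlns="http://www.w3.org/2000/svg" width="153.290mm" height="69.737mm" viewBox="0 0 153.290 69.737">
  <polyline points="118.628,48.857 37.553,63.618 122.482,13.613 142.388,9.877" fill="none" stroke="#ff8800"/>
  <polyline points="139.234,19.404 29.614,44.923 24.590,59.593" fill="none" stroke="#ff8800"/>
</svg>

Machine Y-up, SVG Y-down with viewBox height 69.737, so y_svg = 69.737 − y_machine; X carries over. Every run uses S791, so all elements get stroke `#ff8800` (cut).

Run 1: The run is open, so emit a `<polyline>` with points (Y-flipped): 118.628,48.857 37.553,63.618 122.482,13.613 142.388,9.877.

Run 2: The run is open, so emit a `<polyline>` with points (Y-flipped): 139.234,19.404 29.614,44.923 24.590,59.593.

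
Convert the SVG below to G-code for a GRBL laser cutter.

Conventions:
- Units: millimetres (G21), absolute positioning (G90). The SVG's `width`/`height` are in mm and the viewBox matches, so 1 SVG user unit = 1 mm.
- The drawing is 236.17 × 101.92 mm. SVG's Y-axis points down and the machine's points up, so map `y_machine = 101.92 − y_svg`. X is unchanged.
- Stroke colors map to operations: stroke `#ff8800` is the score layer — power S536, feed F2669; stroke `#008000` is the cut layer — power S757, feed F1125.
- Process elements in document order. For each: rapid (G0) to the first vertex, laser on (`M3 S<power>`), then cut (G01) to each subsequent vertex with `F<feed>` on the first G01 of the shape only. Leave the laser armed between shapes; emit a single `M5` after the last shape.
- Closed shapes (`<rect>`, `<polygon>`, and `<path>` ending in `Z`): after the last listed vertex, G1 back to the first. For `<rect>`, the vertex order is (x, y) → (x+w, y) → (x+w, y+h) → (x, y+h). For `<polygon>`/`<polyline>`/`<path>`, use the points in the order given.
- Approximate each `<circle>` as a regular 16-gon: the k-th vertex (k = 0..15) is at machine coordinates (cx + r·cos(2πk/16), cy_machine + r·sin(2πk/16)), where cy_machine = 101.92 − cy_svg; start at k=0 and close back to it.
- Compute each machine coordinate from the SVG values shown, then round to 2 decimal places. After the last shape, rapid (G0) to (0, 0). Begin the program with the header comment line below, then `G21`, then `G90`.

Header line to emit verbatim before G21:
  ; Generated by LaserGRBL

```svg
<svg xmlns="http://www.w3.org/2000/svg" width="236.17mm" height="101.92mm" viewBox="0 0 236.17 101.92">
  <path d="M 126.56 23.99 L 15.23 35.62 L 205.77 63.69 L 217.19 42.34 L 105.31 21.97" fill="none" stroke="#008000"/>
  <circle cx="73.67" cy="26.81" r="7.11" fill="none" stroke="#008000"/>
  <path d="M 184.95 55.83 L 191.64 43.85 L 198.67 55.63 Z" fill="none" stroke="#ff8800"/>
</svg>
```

; Generated by LaserGRBL
G21
G90
G0 X126.56 Y77.93
M3 S757
G01 X15.23 Y66.30 F1125
G01 X205.77 Y38.23
G01 X217.19 Y59.58
G01 X105.31 Y79.95
G0 X80.78 Y75.11
M3 S757
G01 X80.24 Y77.83 F1125
G01 X78.70 Y80.14
G01 X76.39 Y81.68
G01 X73.67 Y82.22
G01 X70.95 Y81.68
G01 X68.64 Y80.14
G01 X67.10 Y77.83
G01 X66.56 Y75.11
G01 X67.10 Y72.39
G01 X68.64 Y70.08
G01 X70.95 Y68.54
G01 X73.67 Y68.00
G01 X76.39 Y68.54
G01 X78.70 Y70.08
G01 X80.24 Y72.39
G01 X80.78 Y75.11
G0 X184.95 Y46.09
M3 S536
G01 X191.64 Y58.07 F2669
G01 X198.67 Y46.29
G01 X184.95 Y46.09
M5
G0 X0.00 Y0.00

Since the viewBox matches the mm dimensions, user units are millimetres directly. The only transform is the Y-flip y_m = 101.92 − y_svg.

Shape 1 is a open polyline drawn with `<path>`. Its stroke #008000 means cut at S757, F1125. After flipping Y the toolpath is (126.56,77.93) → (15.23,66.30) → (205.77,38.23) → (217.19,59.58) → (105.31,79.95).

Shape 2 is a circle drawn with `<circle>`. Its stroke #008000 means cut at S757, F1125. After flipping Y the toolpath is (80.78,75.11) → (80.24,77.83) → (78.70,80.14) → (76.39,81.68) → (73.67,82.22) → (70.95,81.68) → (68.64,80.14) → (67.10,77.83) → (66.56,75.11) → (67.10,72.39) → (68.64,70.08) → (70.95,68.54) → (73.67,68.00) → (76.39,68.54) → (78.70,70.08) → (80.24,72.39) → (80.78,75.11), returning to the start.

Shape 3 is a regular polygon drawn with `<path>`. Its stroke #ff8800 means score at S536, F2669. After flipping Y the toolpath is (184.95,46.09) → (191.64,58.07) → (198.67,46.29) → (184.95,46.09), returning to the start.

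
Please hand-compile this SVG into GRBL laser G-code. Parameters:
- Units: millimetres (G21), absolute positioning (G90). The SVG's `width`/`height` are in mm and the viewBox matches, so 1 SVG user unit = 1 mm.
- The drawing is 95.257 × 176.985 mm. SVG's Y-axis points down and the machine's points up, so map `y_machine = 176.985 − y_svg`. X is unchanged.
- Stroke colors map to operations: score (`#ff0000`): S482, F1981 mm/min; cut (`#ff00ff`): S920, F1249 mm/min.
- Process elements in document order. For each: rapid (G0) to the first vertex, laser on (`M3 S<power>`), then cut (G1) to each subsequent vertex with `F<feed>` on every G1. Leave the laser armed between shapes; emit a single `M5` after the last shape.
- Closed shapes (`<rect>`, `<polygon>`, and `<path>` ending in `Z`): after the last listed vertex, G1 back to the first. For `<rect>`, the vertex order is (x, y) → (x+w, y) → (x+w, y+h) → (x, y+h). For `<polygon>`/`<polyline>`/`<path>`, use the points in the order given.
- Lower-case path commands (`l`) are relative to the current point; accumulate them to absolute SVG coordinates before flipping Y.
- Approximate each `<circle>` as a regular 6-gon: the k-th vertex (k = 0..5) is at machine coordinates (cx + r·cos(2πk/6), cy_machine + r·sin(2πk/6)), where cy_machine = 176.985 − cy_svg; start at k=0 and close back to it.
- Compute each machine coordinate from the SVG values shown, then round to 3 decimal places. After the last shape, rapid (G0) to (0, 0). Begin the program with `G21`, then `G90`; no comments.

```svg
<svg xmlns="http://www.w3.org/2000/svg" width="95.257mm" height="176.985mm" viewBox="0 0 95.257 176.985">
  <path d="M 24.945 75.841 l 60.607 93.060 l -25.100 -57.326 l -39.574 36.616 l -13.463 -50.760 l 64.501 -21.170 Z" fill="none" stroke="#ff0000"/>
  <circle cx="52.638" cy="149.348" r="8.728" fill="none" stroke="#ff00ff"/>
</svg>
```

viewBox `0 0 95.257 176.985` with mm width/height → 1 unit = 1 mm. Flip: y_m = 176.985 − y_svg.

**Shape 1** — `<path>` closed polygon, stroke `#ff0000` → score (S482, F1981). Machine vertices: (24.945,101.144) → (85.552,8.084) → (60.452,65.410) → (20.878,28.794) → (7.415,79.554) → (71.916,100.724) → (24.945,101.144). Closed: final G1 returns to the first vertex.

**Shape 2** — `<circle>` circle, stroke `#ff00ff` → cut (S920, F1249). Machine vertices: (61.366,27.637) → (57.002,35.196) → (48.274,35.196) → (43.910,27.637) → (48.274,20.078) → (57.002,20.078) → (61.366,27.637). Closed: final G1 returns to the first vertex.

G21
G90
G0 X24.945 Y101.144
M3 S482
G1 X85.552 Y8.084 F1981
G1 X60.452 Y65.410 F1981
G1 X20.878 Y28.794 F1981
G1 X7.415 Y79.554 F1981
G1 X71.916 Y100.724 F1981
G1 X24.945 Y101.144 F1981
G0 X61.366 Y27.637
M3 S920
G1 X57.002 Y35.196 F1249
G1 X48.274 Y35.196 F1249
G1 X43.910 Y27.637 F1249
G1 X48.274 Y20.078 F1249
G1 X57.002 Y20.078 F1249
G1 X61.366 Y27.637 F1249
M5
G0 X0.000 Y0.000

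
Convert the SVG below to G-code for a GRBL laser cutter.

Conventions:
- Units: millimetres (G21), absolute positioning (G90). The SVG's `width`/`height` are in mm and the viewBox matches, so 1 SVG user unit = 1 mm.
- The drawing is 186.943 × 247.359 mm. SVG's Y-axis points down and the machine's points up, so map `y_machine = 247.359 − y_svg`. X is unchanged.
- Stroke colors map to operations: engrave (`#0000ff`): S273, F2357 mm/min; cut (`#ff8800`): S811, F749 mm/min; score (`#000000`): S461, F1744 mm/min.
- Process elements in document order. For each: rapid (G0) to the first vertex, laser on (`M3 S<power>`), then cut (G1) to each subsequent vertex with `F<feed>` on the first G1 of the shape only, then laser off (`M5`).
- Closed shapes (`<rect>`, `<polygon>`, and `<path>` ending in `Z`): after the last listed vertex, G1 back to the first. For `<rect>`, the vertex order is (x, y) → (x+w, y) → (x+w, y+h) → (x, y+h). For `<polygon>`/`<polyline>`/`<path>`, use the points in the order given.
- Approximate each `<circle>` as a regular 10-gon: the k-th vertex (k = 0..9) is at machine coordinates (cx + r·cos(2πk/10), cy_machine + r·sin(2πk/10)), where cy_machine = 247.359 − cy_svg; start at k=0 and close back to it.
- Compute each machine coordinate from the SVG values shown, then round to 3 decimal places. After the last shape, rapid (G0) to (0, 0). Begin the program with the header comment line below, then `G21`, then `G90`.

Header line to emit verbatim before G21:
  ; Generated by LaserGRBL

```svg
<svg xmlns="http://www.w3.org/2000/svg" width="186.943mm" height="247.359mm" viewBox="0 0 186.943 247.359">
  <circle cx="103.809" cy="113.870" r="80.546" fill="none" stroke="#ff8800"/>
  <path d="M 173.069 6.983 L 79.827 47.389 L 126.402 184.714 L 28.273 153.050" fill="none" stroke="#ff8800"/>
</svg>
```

; Generated by LaserGRBL
G21
G90
G0 X184.355 Y133.489
M3 S811
G1 X168.972 Y180.833 F749
G1 X128.699 Y210.093
G1 X78.919 Y210.093
G1 X38.646 Y180.833
G1 X23.263 Y133.489
G1 X38.646 Y86.145
G1 X78.919 Y56.885
G1 X128.699 Y56.885
G1 X168.972 Y86.145
G1 X184.355 Y133.489
M5
G0 X173.069 Y240.376
M3 S811
G1 X79.827 Y199.970 F749
G1 X126.402 Y62.645
G1 X28.273 Y94.309
M5
G0 X0.000 Y0.000

1 u = 1 mm; y_m = 247.359 − y.

[1] `<circle>` circle, #ff8800→cut S811 F749: (184.355,133.489) → (168.972,180.833) → (128.699,210.093) → (78.919,210.093) → (38.646,180.833) → (23.263,133.489) → (38.646,86.145) → (78.919,56.885) → (128.699,56.885) → (168.972,86.145) → (184.355,133.489) (closed)

[2] `<path>` open polyline, #ff8800→cut S811 F749: (173.069,240.376) → (79.827,199.970) → (126.402,62.645) → (28.273,94.309)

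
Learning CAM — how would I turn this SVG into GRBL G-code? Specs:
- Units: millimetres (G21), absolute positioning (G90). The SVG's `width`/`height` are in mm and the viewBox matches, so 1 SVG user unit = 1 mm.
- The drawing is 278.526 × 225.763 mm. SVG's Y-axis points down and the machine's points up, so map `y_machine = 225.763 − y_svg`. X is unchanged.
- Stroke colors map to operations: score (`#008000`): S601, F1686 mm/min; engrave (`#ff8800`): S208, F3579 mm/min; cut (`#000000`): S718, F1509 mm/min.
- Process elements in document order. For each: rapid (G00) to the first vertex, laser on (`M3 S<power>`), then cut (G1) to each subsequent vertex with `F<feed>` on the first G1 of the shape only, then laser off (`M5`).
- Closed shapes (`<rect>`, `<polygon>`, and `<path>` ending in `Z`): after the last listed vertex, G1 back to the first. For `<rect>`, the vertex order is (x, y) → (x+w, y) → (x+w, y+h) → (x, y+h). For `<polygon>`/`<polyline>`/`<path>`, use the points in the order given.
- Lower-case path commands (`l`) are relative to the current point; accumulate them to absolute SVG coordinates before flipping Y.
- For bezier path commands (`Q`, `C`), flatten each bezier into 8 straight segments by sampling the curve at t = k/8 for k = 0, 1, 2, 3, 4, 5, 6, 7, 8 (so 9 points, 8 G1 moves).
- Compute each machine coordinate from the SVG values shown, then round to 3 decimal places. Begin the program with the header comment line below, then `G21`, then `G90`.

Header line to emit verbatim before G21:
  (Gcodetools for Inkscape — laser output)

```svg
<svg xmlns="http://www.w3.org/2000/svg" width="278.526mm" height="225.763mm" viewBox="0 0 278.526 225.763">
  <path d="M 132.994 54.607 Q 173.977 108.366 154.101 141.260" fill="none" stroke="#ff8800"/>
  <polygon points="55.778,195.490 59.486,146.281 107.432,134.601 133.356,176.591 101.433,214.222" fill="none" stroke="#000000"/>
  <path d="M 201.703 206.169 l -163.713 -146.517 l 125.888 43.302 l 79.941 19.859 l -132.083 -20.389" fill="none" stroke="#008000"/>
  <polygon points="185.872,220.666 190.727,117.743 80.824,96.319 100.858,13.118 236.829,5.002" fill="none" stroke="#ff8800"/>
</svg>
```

1 u = 1 mm; y_m = 225.763 − y.

[1] `<path>` quadratic bezier, #ff8800→engrave S208 F3579: (132.994,171.156) → (142.289,158.042) → (149.682,145.581) → (155.173,133.771) → (158.762,122.613) → (160.450,112.108) → (160.235,102.254) → (158.119,93.053) → (154.101,84.503)

[2] `<polygon>` regular polygon, #000000→cut S718 F1509: (55.778,30.273) → (59.486,79.482) → (107.432,91.162) → (133.356,49.172) → (101.433,11.541) → (55.778,30.273) (closed)

[3] `<path>` open polyline, #008000→score S601 F1686: (201.703,19.594) → (37.990,166.111) → (163.878,122.809) → (243.819,102.950) → (111.736,123.339)

[4] `<polygon>` closed polygon, #ff8800→engrave S208 F3579: (185.872,5.097) → (190.727,108.020) → (80.824,129.444) → (100.858,212.645) → (236.829,220.761) → (185.872,5.097) (closed)

(Gcodetools for Inkscape — laser output)
G21
G90
G00 X132.994 Y171.156
M3 S208
G1 X142.289 Y158.042 F3579
G1 X149.682 Y145.581
G1 X155.173 Y133.771
G1 X158.762 Y122.613
G1 X160.450 Y112.108
G1 X160.235 Y102.254
G1 X158.119 Y93.053
G1 X154.101 Y84.503
M5
G00 X55.778 Y30.273
M3 S718
G1 X59.486 Y79.482 F1509
G1 X107.432 Y91.162
G1 X133.356 Y49.172
G1 X101.433 Y11.541
G1 X55.778 Y30.273
M5
G00 X201.703 Y19.594
M3 S601
G1 X37.990 Y166.111 F1686
G1 X163.878 Y122.809
G1 X243.819 Y102.950
G1 X111.736 Y123.339
M5
G00 X185.872 Y5.097
M3 S208
G1 X190.727 Y108.020 F3579
G1 X80.824 Y129.444
G1 X100.858 Y212.645
G1 X236.829 Y220.761
G1 X185.872 Y5.097
M5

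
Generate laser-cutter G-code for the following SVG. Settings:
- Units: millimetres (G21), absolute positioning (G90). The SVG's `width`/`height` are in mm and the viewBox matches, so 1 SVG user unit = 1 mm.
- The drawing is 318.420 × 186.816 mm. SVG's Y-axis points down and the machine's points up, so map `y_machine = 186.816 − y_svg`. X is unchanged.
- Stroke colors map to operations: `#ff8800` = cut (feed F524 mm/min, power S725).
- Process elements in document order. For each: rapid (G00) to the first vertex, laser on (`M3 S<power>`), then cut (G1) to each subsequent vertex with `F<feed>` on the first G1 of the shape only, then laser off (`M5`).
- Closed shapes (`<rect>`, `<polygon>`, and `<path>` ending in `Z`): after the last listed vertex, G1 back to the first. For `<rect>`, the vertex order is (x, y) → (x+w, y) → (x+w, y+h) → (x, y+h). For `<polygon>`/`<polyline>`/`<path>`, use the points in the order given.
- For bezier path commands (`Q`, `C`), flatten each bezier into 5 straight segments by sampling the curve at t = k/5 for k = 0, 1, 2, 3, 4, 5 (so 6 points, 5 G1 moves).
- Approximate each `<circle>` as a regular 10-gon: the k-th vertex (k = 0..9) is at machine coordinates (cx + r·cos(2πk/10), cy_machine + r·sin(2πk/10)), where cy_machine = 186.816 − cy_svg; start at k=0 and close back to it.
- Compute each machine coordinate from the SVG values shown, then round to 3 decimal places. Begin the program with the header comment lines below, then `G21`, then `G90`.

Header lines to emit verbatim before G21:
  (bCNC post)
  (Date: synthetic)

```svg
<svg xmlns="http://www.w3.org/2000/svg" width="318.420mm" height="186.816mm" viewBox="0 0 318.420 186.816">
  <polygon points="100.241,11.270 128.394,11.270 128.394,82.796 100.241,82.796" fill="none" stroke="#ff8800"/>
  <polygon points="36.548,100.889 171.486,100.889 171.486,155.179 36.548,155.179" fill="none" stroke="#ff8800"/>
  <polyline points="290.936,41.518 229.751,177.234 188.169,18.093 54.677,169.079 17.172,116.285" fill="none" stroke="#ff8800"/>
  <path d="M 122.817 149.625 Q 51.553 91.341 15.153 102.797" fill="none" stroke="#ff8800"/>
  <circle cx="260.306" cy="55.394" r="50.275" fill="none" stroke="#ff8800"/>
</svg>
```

1 u = 1 mm; y_m = 186.816 − y.

[1] `<polygon>` rectangle, #ff8800→cut S725 F524: (100.241,175.546) → (128.394,175.546) → (128.394,104.020) → (100.241,104.020) → (100.241,175.546) (closed)

[2] `<polygon>` rectangle, #ff8800→cut S725 F524: (36.548,85.927) → (171.486,85.927) → (171.486,31.637) → (36.548,31.637) → (36.548,85.927) (closed)

[3] `<polyline>` open polyline, #ff8800→cut S725 F524: (290.936,145.298) → (229.751,9.582) → (188.169,168.723) → (54.677,17.737) → (17.172,70.531)

[4] `<path>` quadratic bezier, #ff8800→cut S725 F524: (122.817,37.191) → (95.706,57.715) → (71.384,72.660) → (49.851,82.025) → (31.108,85.812) → (15.153,84.019)

[5] `<circle>` circle, #ff8800→cut S725 F524: (310.581,131.422) → (300.979,160.973) → (275.842,179.236) → (244.770,179.236) → (219.633,160.973) → (210.031,131.422) → (219.633,101.871) → (244.770,83.608) → (275.842,83.608) → (300.979,101.871) → (310.581,131.422) (closed)

(bCNC post)
(Date: synthetic)
G21
G90
G00 X100.241 Y175.546
M3 S725
G1 X128.394 Y175.546 F524
G1 X128.394 Y104.020
G1 X100.241 Y104.020
G1 X100.241 Y175.546
M5
G00 X36.548 Y85.927
M3 S725
G1 X171.486 Y85.927 F524
G1 X171.486 Y31.637
G1 X36.548 Y31.637
G1 X36.548 Y85.927
M5
G00 X290.936 Y145.298
M3 S725
G1 X229.751 Y9.582 F524
G1 X188.169 Y168.723
G1 X54.677 Y17.737
G1 X17.172 Y70.531
M5
G00 X122.817 Y37.191
M3 S725
G1 X95.706 Y57.715 F524
G1 X71.384 Y72.660
G1 X49.851 Y82.025
G1 X31.108 Y85.812
G1 X15.153 Y84.019
M5
G00 X310.581 Y131.422
M3 S725
G1 X300.979 Y160.973 F524
G1 X275.842 Y179.236
G1 X244.770 Y179.236
G1 X219.633 Y160.973
G1 X210.031 Y131.422
G1 X219.633 Y101.871
G1 X244.770 Y83.608
G1 X275.842 Y83.608
G1 X300.979 Y101.871
G1 X310.581 Y131.422
M5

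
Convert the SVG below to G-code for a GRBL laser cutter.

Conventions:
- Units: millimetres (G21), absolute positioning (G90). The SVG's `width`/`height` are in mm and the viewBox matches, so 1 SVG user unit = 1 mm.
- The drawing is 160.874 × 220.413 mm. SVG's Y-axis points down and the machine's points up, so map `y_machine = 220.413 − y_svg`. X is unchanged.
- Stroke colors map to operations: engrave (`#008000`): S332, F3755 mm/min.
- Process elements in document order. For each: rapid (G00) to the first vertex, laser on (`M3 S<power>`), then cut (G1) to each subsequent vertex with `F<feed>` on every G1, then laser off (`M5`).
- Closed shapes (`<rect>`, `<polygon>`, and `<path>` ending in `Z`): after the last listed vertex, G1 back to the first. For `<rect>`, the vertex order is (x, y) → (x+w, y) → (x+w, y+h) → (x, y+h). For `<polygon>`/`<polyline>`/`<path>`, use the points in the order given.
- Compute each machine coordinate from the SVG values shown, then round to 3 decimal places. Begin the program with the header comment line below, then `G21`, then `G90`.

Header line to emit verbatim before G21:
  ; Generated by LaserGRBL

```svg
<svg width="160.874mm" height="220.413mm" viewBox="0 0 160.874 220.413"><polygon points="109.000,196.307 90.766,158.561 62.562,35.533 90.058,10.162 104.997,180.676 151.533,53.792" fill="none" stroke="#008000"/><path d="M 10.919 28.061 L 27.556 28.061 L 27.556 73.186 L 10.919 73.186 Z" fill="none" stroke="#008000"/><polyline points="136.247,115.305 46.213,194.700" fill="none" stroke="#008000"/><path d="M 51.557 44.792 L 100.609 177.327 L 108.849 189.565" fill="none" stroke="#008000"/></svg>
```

viewBox `0 0 160.874 220.413` with mm width/height → 1 unit = 1 mm. Flip: y_m = 220.413 − y_svg.

**Shape 1** — `<polygon>` closed polygon, stroke `#008000` → engrave (S332, F3755). Machine vertices: (109.000,24.106) → (90.766,61.852) → (62.562,184.880) → (90.058,210.251) → (104.997,39.737) → (151.533,166.621) → (109.000,24.106). Closed: final G1 returns to the first vertex.

**Shape 2** — `<path>` rectangle, stroke `#008000` → engrave (S332, F3755). Machine vertices: (10.919,192.352) → (27.556,192.352) → (27.556,147.227) → (10.919,147.227) → (10.919,192.352). Closed: final G1 returns to the first vertex.

**Shape 3** — `<polyline>` line segment, stroke `#008000` → engrave (S332, F3755). Machine vertices: (136.247,105.108) → (46.213,25.713). Open path.

**Shape 4** — `<path>` open polyline, stroke `#008000` → engrave (S332, F3755). Machine vertices: (51.557,175.621) → (100.609,43.086) → (108.849,30.848). Open path.

; Generated by LaserGRBL
G21
G90
G00 X109.000 Y24.106
M3 S332
G1 X90.766 Y61.852 F3755
G1 X62.562 Y184.880 F3755
G1 X90.058 Y210.251 F3755
G1 X104.997 Y39.737 F3755
G1 X151.533 Y166.621 F3755
G1 X109.000 Y24.106 F3755
M5
G00 X10.919 Y192.352
M3 S332
G1 X27.556 Y192.352 F3755
G1 X27.556 Y147.227 F3755
G1 X10.919 Y147.227 F3755
G1 X10.919 Y192.352 F3755
M5
G00 X136.247 Y105.108
M3 S332
G1 X46.213 Y25.713 F3755
M5
G00 X51.557 Y175.621
M3 S332
G1 X100.609 Y43.086 F3755
G1 X108.849 Y30.848 F3755
M5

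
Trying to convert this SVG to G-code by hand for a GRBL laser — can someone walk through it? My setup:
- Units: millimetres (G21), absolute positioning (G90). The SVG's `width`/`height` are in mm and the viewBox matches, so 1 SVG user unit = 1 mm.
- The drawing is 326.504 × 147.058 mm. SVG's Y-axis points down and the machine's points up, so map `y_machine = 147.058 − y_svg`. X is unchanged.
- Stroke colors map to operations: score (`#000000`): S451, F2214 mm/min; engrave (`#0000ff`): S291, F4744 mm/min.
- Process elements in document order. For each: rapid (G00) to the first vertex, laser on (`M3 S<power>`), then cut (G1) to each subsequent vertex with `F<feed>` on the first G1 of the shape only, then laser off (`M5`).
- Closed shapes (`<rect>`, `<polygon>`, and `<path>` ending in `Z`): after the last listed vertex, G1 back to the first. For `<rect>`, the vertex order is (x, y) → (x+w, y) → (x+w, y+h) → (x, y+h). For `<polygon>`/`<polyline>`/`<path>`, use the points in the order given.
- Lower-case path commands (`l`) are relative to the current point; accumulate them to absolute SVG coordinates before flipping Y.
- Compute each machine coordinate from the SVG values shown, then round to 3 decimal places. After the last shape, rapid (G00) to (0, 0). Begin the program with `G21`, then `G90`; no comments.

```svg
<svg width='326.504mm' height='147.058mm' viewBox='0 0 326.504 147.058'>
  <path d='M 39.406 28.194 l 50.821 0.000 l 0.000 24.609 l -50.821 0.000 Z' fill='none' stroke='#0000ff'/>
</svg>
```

1 u = 1 mm; y_m = 147.058 − y.

[1] `<path>` rectangle, #0000ff→engrave S291 F4744: (39.406,118.864) → (90.227,118.864) → (90.227,94.255) → (39.406,94.255) → (39.406,118.864) (closed)

G21
G90
G00 X39.406 Y118.864
M3 S291
G1 X90.227 Y118.864 F4744
G1 X90.227 Y94.255
G1 X39.406 Y94.255
G1 X39.406 Y118.864
M5
G00 X0.000 Y0.000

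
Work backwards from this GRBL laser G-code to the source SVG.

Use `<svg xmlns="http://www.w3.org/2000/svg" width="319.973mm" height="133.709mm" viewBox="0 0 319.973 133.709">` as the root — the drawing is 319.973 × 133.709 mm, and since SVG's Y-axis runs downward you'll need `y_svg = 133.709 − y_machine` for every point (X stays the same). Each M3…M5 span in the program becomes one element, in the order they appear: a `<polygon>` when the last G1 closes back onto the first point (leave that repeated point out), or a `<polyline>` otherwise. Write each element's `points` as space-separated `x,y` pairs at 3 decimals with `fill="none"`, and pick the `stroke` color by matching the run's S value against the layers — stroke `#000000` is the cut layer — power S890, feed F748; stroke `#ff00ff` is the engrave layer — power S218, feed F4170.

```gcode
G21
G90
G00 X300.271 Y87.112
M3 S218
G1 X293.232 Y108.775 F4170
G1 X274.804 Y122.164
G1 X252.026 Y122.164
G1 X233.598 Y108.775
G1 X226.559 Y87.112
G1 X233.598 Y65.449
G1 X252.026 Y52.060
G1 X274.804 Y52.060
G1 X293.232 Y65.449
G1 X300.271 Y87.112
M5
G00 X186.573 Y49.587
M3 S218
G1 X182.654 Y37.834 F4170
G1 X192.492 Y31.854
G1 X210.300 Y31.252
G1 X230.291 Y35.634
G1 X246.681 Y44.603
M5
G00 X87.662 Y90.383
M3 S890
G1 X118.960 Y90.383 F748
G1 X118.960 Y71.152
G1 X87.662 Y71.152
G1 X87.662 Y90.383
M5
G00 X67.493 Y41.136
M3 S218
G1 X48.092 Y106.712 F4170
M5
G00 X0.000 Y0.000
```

Each laser-on run becomes one SVG element. Flip Y back into SVG space with y_svg = 133.709 − y_machine.

Run 1: the run's S218 means `#ff00ff` (engrave). The run returns to its start, so emit a `<polygon>` with points (Y-flipped): 300.271,46.597 293.232,24.934 274.804,11.545 252.026,11.545 233.598,24.934 226.559,46.597 233.598,68.260 252.026,81.649 274.804,81.649 293.232,68.260.

Run 2: the run's S218 means `#ff00ff` (engrave). The run is open, so emit a `<polyline>` with points (Y-flipped): 186.573,84.122 182.654,95.875 192.492,101.855 210.300,102.457 230.291,98.075 246.681,89.106.

Run 3: power S890 maps to stroke `#000000` (cut). The run returns to its start, so emit a `<polygon>` with points (Y-flipped): 87.662,43.326 118.960,43.326 118.960,62.557 87.662,62.557.

Run 4: S218 ⇒ engrave layer `#ff00ff`. The run is open, so emit a `<polyline>` with points (Y-flipped): 67.493,92.573 48.092,26.997.

<svg xmlns="http://www.w3.org/2000/svg" width="319.973mm" height="133.709mm" viewBox="0 0 319.973 133.709">
  <polygon points="300.271,46.597 293.232,24.934 274.804,11.545 252.026,11.545 233.598,24.934 226.559,46.597 233.598,68.260 252.026,81.649 274.804,81.649 293.232,68.260" fill="none" stroke="#ff00ff"/>
  <polyline points="186.573,84.122 182.654,95.875 192.492,101.855 210.300,102.457 230.291,98.075 246.681,89.106" fill="none" stroke="#ff00ff"/>
  <polygon points="87.662,43.326 118.960,43.326 118.960,62.557 87.662,62.557" fill="none" stroke="#000000"/>
  <polyline points="67.493,92.573 48.092,26.997" fill="none" stroke="#ff00ff"/>
</svg>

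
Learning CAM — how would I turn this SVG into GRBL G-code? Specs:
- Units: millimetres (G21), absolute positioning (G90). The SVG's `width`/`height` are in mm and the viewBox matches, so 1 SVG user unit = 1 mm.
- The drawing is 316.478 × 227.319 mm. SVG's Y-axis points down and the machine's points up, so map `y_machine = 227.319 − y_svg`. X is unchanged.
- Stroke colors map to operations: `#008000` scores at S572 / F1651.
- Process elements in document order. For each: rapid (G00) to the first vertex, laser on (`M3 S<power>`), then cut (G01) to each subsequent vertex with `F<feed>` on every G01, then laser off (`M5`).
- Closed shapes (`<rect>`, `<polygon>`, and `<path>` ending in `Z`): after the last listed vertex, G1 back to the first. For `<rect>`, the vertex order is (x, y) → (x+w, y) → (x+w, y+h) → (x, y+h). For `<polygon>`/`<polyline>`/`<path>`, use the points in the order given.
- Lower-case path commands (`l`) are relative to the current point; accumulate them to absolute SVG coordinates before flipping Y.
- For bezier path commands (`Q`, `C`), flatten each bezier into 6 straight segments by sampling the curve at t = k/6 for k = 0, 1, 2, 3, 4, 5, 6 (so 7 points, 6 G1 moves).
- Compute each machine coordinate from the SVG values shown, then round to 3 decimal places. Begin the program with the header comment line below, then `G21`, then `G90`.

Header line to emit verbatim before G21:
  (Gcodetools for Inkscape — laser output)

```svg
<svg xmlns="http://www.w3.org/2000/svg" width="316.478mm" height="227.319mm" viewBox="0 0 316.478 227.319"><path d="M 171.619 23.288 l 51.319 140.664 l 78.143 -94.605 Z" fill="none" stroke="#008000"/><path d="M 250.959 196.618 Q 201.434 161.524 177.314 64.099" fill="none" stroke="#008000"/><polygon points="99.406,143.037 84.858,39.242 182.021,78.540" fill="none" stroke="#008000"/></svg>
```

Since the viewBox matches the mm dimensions, user units are millimetres directly. The only transform is the Y-flip y_m = 227.319 − y_svg.

Shape 1 is a closed polygon drawn with `<path>`. Its stroke #008000 means score at S572, F1651. After flipping Y the toolpath is (171.619,204.031) → (222.938,63.367) → (301.081,157.972) → (171.619,204.031), returning to the start.

Shape 2 is a quadratic bezier drawn with `<path>`. Its stroke #008000 means score at S572, F1651. After flipping Y the toolpath is (250.959,30.701) → (235.156,44.130) → (220.765,61.023) → (207.785,81.378) → (196.217,105.196) → (186.060,132.476) → (177.314,163.220).

Shape 3 is a regular polygon drawn with `<polygon>`. Its stroke #008000 means score at S572, F1651. After flipping Y the toolpath is (99.406,84.282) → (84.858,188.077) → (182.021,148.779) → (99.406,84.282), returning to the start.

(Gcodetools for Inkscape — laser output)
G21
G90
G00 X171.619 Y204.031
M3 S572
G01 X222.938 Y63.367 F1651
G01 X301.081 Y157.972 F1651
G01 X171.619 Y204.031 F1651
M5
G00 X250.959 Y30.701
M3 S572
G01 X235.156 Y44.130 F1651
G01 X220.765 Y61.023 F1651
G01 X207.785 Y81.378 F1651
G01 X196.217 Y105.196 F1651
G01 X186.060 Y132.476 F1651
G01 X177.314 Y163.220 F1651
M5
G00 X99.406 Y84.282
M3 S572
G01 X84.858 Y188.077 F1651
G01 X182.021 Y148.779 F1651
G01 X99.406 Y84.282 F1651
M5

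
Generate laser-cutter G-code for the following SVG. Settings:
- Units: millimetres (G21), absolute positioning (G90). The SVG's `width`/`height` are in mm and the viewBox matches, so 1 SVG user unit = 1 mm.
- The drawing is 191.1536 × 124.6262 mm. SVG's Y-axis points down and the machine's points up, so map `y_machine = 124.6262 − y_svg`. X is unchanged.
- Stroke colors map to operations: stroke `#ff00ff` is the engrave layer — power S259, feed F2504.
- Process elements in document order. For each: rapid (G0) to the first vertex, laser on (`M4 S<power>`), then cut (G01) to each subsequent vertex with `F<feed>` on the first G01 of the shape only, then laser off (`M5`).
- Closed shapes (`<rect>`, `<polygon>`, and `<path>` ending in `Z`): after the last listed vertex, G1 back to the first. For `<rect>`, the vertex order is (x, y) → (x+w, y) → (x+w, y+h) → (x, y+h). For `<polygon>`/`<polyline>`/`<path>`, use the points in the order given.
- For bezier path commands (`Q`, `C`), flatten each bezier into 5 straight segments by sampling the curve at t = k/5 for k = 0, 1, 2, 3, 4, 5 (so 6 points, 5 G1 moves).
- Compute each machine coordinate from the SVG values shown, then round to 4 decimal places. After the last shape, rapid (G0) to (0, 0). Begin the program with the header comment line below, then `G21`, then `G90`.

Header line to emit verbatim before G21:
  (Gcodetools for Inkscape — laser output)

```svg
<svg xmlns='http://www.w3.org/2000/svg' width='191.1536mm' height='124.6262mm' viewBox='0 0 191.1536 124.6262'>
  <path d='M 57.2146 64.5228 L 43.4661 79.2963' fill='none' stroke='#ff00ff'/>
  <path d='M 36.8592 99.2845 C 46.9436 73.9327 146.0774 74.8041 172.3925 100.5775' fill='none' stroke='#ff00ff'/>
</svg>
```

1 u = 1 mm; y_m = 124.6262 − y.

[1] `<path>` line segment, #ff00ff→engrave S259 F2504: (57.2146,60.1034) → (43.4661,45.3299)

[2] `<path>` cubic bezier, #ff00ff→engrave S259 F2504: (36.8592,25.3417) → (52.3008,37.4166) → (81.3446,43.2613) → (116.2210,42.9393) → (149.1601,36.5139) → (172.3925,24.0487)

(Gcodetools for Inkscape — laser output)
G21
G90
G0 X57.2146 Y60.1034
M4 S259
G01 X43.4661 Y45.3299 F2504
M5
G0 X36.8592 Y25.3417
M4 S259
G01 X52.3008 Y37.4166 F2504
G01 X81.3446 Y43.2613
G01 X116.2210 Y42.9393
G01 X149.1601 Y36.5139
G01 X172.3925 Y24.0487
M5
G0 X0.0000 Y0.0000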